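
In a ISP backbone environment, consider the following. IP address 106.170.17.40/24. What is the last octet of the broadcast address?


Given: IP = 106.170.17.40, prefix = /24
Host bits = 32 - 24 = 8
Network last octet = 40 AND mask = 0
Host part size = 2^8 - 1 = 255
Broadcast last octet = 0 OR 255 = 255

255


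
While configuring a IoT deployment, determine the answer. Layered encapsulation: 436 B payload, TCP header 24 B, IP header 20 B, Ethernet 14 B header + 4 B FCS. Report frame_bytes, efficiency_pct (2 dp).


TCP segment = 436 + 24 = 460 B
IP packet = 460 + 20 = 480 B
Ethernet frame = 480 + 14 + 4 = 498 B
Efficiency = app / frame = 436 / 498 = 0.875502 = 87.5502% -> 87.55% (2 dp)

498, 87.55


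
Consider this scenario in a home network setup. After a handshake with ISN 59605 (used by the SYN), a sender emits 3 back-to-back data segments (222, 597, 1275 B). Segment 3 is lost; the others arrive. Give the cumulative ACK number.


SYN uses sequence number 59605; first data byte = ISN + 1 = 59606.
Segment 1: SEQ = 59606, len = 222 B, covers [59606, 59827]
Segment 2: SEQ = 59828, len = 597 B, covers [59828, 60424]
Segment 3: SEQ = 60425, len = 1275 B, covers [60425, 61699] [LOST]
In-order data received: bytes [59606, 60424] (segments 1..2).
Segment 3 missing -> gap begins at byte 60425.
Cumulative ACK = next expected in-order byte = 59606 + 222 + 597 = 60425

60425


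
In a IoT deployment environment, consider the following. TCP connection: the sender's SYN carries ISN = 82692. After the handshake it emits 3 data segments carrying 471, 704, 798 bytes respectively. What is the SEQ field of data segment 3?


The SYN occupies sequence number ISN = 82692, so the first data byte is ISN + 1 = 82693.
SEQ of data segment i = (ISN + 1) + sum of payload sizes of segments 1..i-1.
Segment 1: SEQ = 82693, payload = 471 bytes
Segment 2: SEQ = 83164, payload = 704 bytes
Segment 3: SEQ = 83868, payload = 798 bytes
SEQ of segment 3 = 82693 + 471 + 704 = 83868

83868


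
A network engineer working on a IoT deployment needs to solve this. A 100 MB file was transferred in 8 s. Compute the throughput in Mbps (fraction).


Given: file = 100 MB, time = 8 s
File in Mb = 100 * 8 = 800 Mb
Throughput = 800 / 8 Mbps
Throughput = 100 Mbps

100


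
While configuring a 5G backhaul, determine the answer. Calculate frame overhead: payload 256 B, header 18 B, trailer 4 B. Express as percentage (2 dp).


Given: payload = 256 B, header = 18 B, trailer = 4 B
Overhead bytes = header + trailer = 18 + 4 = 22
Total frame = payload + overhead = 256 + 22 = 278
Overhead % = 22 / 278 * 100 = 7.9137% -> 7.91% (2 dp)

7.91


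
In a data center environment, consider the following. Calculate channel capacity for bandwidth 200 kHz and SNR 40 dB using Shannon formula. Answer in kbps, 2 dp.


Given: B = 200 kHz, SNR = 40 dB
SNR linear = 10^(40/10) = 10000
1 + SNR = 10001
log2(10001) = 13.2878566418
C = 200 * 1000 * 13.2878566418 = 2657571.3284 bps
C = 2657.571328 kbps -> 2657.57 kbps (2 dp)

2657.57


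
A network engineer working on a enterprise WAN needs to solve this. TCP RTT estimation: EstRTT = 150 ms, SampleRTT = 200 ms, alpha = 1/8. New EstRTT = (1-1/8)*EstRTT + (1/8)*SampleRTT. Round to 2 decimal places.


Given: EstRTT = 150 ms, SampleRTT = 200 ms, alpha = 1/8
New EstRTT = (1 - alpha) * EstRTT + alpha * SampleRTT
(7/8) * 150 = 131.25
(1/8) * 200 = 25
New EstRTT = 131.25 + 25 = 156.25 ms -> 156.25 ms (2 dp)

156.25


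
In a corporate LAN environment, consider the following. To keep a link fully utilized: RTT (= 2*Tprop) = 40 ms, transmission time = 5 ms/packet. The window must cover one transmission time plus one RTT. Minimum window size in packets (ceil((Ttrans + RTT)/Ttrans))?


Given: Ttrans = 5 ms, RTT = 40 ms (= 2 * Tprop, Tprop = 20 ms)
Time until first ACK returns = Ttrans + RTT = 5 + 40 = 45 ms
Need W * Ttrans >= Ttrans + RTT  ->  W >= (Ttrans + RTT) / Ttrans
(Ttrans + RTT) / Ttrans = 45 / 5 = 9
W_min = ceil(9) = 9

9


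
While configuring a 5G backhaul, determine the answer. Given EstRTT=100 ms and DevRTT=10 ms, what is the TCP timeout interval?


Given: EstRTT = 100 ms, DevRTT = 10 ms
Timeout = EstRTT + 4 * DevRTT
4 * DevRTT = 4 * 10 = 40
Timeout = 100 + 40 = 140 ms

140


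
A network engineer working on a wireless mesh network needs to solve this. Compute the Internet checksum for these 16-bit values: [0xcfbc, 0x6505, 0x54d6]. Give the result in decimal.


Given words: [0xcfbc, 0x6505, 0x54d6]
Step 1: Sum all words
Raw sum = 53180 + 25861 + 21718 = 100759
Step 2: Fold carry: (35223 + 1) = 35224
One's complement = ~35224 & 0xFFFF = 30311

30311


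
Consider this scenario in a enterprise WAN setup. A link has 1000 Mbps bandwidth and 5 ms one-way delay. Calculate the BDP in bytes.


Given: bandwidth = 1000 Mbps, delay = 5 ms
BDP in bits = 1000 * 10^6 * 5 / 1000
BDP in bits = 5000000
BDP in bytes = 5000000 / 8 = 625000

625000


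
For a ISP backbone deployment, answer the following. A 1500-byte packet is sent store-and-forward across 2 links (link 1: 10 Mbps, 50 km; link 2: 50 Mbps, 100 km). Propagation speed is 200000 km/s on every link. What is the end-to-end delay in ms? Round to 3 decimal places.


Packet = 1500 bytes = 12000 bits. Store-and-forward: sum (t_trans + t_prop) per link.
Link 1: t_trans = 12000/(10*10^6) s = 1.2000 ms; t_prop = 50/200000 s = 0.2500 ms; subtotal = 1.4500 ms
Link 2: t_trans = 12000/(50*10^6) s = 0.2400 ms; t_prop = 100/200000 s = 0.5000 ms; subtotal = 0.7400 ms
End-to-end = 1.4500 + 0.7400 = 2.1900 ms -> 2.190 ms (3 dp)

2.190


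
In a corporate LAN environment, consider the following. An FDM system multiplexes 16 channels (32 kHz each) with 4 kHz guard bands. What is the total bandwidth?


Given: 16 channels, 32 kHz each, guard = 4 kHz
Channel bandwidth = 16 * 32 = 512 kHz
Guard bands = 15 gaps * 4 kHz = 60 kHz
Total = 512 + 60 = 572 kHz

572


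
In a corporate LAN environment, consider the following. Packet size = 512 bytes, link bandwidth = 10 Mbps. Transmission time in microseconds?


Given: packet = 512 bytes, bandwidth = 10 Mbps
Packet in bits = 512 * 8 = 4096 bits
Bandwidth = 10 * 10^6 = 10000000 bps
Time = 4096 / 10000000 seconds
Time in us = 4096 * 10^6 / 10000000 = 409.6

409.6


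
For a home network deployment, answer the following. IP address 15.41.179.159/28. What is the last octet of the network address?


Given: IP = 15.41.179.159, prefix = /28
Subnet mask = 255.255.255.240
Last octet of IP: 159
Last octet of mask: 240
Network last octet = 159 AND 240 = 144

144


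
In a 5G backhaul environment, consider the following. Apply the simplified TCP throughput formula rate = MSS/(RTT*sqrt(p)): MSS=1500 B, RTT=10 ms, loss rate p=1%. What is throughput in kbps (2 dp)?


Given: MSS = 1500 bytes, RTT = 10 ms, loss = 1%
RTT in seconds = 10 / 1000 = 0.01
Loss rate = 1% = 0.01
sqrt(loss) = sqrt(0.01) = 0.1
Throughput (bytes/s) = 1500 / (0.01 * 0.1) = 1500000.0000
Throughput (kbps) = 1500000.0000 * 8 / 1000 = 12000.000000 -> 12000.00 kbps (2 dp)

12000.00


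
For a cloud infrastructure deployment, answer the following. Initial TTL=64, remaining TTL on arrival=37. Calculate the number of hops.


Given: initial TTL = 64, received TTL = 37
Hops = initial TTL - received TTL
Hops = 64 - 37 = 27

27


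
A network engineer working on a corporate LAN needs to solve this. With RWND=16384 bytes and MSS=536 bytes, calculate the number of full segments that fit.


Given: RWND = 16384 bytes, MSS = 536 bytes
Full segments = floor(RWND / MSS)
Full segments = floor(16384 / 536)
Full segments = floor(30.5672) = 30

30


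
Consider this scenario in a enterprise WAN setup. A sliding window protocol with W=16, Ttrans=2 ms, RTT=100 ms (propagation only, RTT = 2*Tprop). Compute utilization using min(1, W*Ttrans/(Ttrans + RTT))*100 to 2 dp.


Given: W = 16, Ttrans = 2 ms, RTT = 100 ms (= 2 * Tprop, Tprop = 50 ms)
Cycle time = Ttrans + RTT = 2 + 100 = 102 ms (first packet sent until its ACK returns)
W * Ttrans = 16 * 2 = 32 ms of sending per cycle
W * Ttrans / (Ttrans + RTT) = 32 / 102 = 0.313725
U = min(1, 0.313725) = 0.313725
U% = 31.37%

31.37


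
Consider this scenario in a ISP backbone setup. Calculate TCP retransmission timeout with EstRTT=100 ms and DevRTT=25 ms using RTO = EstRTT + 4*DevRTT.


Given: EstRTT = 100 ms, DevRTT = 25 ms
Timeout = EstRTT + 4 * DevRTT
4 * DevRTT = 4 * 25 = 100
Timeout = 100 + 100 = 200 ms

200


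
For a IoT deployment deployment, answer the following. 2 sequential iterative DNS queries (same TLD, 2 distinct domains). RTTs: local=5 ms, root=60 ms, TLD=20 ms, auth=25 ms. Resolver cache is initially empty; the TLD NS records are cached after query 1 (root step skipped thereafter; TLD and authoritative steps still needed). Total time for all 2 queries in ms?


Lookup 1 (cold cache): local + root + TLD + auth = 5 + 60 + 20 + 25 = 110 ms
Lookups 2..2 (TLD NS cached -> skip root; new domain -> still ask TLD and auth): local + TLD + auth = 5 + 20 + 25 = 50 ms each
Remaining 1 lookups: 1 * 50 = 50 ms
Total = 110 + 50 = 160 ms

160


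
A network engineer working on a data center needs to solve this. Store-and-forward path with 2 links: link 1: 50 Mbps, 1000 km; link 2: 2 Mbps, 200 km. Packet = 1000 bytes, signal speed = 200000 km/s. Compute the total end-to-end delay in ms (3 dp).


Packet = 1000 bytes = 8000 bits. Store-and-forward: sum (t_trans + t_prop) per link.
Link 1: t_trans = 8000/(50*10^6) s = 0.1600 ms; t_prop = 1000/200000 s = 5.0000 ms; subtotal = 5.1600 ms
Link 2: t_trans = 8000/(2*10^6) s = 4.0000 ms; t_prop = 200/200000 s = 1.0000 ms; subtotal = 5.0000 ms
End-to-end = 5.1600 + 5.0000 = 10.1600 ms -> 10.160 ms (3 dp)

10.160


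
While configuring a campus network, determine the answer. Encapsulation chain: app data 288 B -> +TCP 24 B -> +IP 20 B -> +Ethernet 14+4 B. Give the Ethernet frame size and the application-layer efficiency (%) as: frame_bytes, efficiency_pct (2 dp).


TCP segment = 288 + 24 = 312 B
IP packet = 312 + 20 = 332 B
Ethernet frame = 332 + 14 + 4 = 350 B
Efficiency = app / frame = 288 / 350 = 0.822857 = 82.2857% -> 82.29% (2 dp)

350, 82.29


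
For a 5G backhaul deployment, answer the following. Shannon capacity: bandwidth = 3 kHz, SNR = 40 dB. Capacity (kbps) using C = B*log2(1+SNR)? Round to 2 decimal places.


Given: B = 3 kHz, SNR = 40 dB
SNR linear = 10^(40/10) = 10000
1 + SNR = 10001
log2(10001) = 13.2878566418
C = 3 * 1000 * 13.2878566418 = 39863.5699 bps
C = 39.863570 kbps -> 39.86 kbps (2 dp)

39.86


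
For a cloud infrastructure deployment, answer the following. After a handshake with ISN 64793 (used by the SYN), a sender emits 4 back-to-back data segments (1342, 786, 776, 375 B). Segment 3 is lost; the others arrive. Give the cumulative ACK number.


SYN uses sequence number 64793; first data byte = ISN + 1 = 64794.
Segment 1: SEQ = 64794, len = 1342 B, covers [64794, 66135]
Segment 2: SEQ = 66136, len = 786 B, covers [66136, 66921]
Segment 3: SEQ = 66922, len = 776 B, covers [66922, 67697] [LOST]
Segment 4: SEQ = 67698, len = 375 B, covers [67698, 68072]
In-order data received: bytes [64794, 66921] (segments 1..2).
Segment 3 missing -> gap begins at byte 66922; later segments buffered out of order.
Cumulative ACK = next expected in-order byte = 64794 + 1342 + 786 = 66922

66922


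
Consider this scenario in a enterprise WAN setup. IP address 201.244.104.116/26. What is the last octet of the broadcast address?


Given: IP = 201.244.104.116, prefix = /26
Host bits = 32 - 26 = 6
Network last octet = 116 AND mask = 64
Host part size = 2^6 - 1 = 63
Broadcast last octet = 64 OR 63 = 127

127


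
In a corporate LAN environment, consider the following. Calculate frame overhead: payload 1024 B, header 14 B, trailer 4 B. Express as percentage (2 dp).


Given: payload = 1024 B, header = 14 B, trailer = 4 B
Overhead bytes = header + trailer = 14 + 4 = 18
Total frame = payload + overhead = 1024 + 18 = 1042
Overhead % = 18 / 1042 * 100 = 1.7274% -> 1.73% (2 dp)

1.73


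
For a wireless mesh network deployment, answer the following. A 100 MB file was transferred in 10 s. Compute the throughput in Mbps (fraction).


Given: file = 100 MB, time = 10 s
File in Mb = 100 * 8 = 800 Mb
Throughput = 800 / 10 Mbps
Throughput = 80 Mbps

80


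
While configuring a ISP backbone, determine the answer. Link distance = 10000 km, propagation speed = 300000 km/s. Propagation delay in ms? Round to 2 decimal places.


Given: distance = 10000 km, speed = 300000 km/s
Delay = distance / speed = 10000 / 300000 seconds
Delay in ms = 10000 * 1000 / 300000
Delay = 33.3333 ms
Rounded to 2 dp = 33.33 ms

33.33


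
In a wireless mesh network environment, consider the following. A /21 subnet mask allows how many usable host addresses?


Given: subnet mask /21
Host bits = 32 - 21 = 11
Total addresses = 2^11 = 2048
Usable hosts = 2048 - 2 (network + broadcast) = 2046

2046


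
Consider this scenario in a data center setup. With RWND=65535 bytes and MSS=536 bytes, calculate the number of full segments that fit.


Given: RWND = 65535 bytes, MSS = 536 bytes
Full segments = floor(RWND / MSS)
Full segments = floor(65535 / 536)
Full segments = floor(122.2668) = 122

122


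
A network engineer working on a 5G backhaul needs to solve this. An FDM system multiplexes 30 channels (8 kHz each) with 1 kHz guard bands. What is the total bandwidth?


Given: 30 channels, 8 kHz each, guard = 1 kHz
Channel bandwidth = 30 * 8 = 240 kHz
Guard bands = 29 gaps * 1 kHz = 29 kHz
Total = 240 + 29 = 269 kHz

269


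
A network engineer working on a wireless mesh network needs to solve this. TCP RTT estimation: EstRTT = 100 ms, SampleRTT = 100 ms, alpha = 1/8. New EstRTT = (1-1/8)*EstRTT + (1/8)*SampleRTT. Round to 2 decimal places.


Given: EstRTT = 100 ms, SampleRTT = 100 ms, alpha = 1/8
New EstRTT = (1 - alpha) * EstRTT + alpha * SampleRTT
(7/8) * 100 = 87.5
(1/8) * 100 = 12.5
New EstRTT = 87.5 + 12.5 = 100 ms -> 100.00 ms (2 dp)

100.00


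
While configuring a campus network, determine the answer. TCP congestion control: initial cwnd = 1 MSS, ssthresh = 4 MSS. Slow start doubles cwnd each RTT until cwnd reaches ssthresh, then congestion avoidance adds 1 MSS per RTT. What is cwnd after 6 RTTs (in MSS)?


RTT 0: cwnd = 1 MSS (initial)
RTT 1: cwnd = 2 MSS (slow start, doubled)
RTT 2: cwnd = 4 MSS (slow start, doubled)
RTT 3: cwnd = 5 MSS (congestion avoidance, +1)
RTT 4: cwnd = 6 MSS (congestion avoidance, +1)
RTT 5: cwnd = 7 MSS (congestion avoidance, +1)
RTT 6: cwnd = 8 MSS (congestion avoidance, +1)

8


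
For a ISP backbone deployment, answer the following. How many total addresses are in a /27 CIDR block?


Given: CIDR prefix /27
Host bits = 32 - 27 = 5
Total addresses = 2^5 = 32

32


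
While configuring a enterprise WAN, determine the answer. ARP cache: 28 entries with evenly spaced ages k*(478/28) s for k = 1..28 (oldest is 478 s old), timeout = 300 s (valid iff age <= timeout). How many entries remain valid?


Ages are k * 478/28 s for k = 1..28 (spacing = 17.0714 s).
Entry k is valid iff k * 478/28 <= 300 iff k <= 28 * 300 / 478 = 17.5732
n_valid = floor(17.5732) = 17
(n_stale = 28 - 17 = 11)

17


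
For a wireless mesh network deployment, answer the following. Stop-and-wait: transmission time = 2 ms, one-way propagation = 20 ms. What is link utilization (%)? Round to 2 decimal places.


Given: Ttrans = 2 ms, Tprop = 20 ms
RTT = 2 * Tprop = 2 * 20 = 40 ms
U = Ttrans / (Ttrans + RTT)
U = 2 / (2 + 40)
U = 2 / 42 = 0.047619
U% = 4.76%

4.76


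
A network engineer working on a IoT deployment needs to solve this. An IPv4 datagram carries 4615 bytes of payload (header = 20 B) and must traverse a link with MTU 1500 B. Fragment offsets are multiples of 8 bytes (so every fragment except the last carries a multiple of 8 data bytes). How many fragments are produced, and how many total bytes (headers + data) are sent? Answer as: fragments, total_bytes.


Max data per non-final fragment = floor((MTU - header)/8)*8 = floor((1500 - 20)/8)*8 = floor(1480/8)*8 = 1480 B
Final fragment needs no 8-byte alignment: it can carry up to MTU - header = 1480 B
Non-final fragments needed = ceil((payload - 1480) / 1480) = ceil(3135/1480) = ceil(2.1182) = 3
Number of fragments = 3 + 1 = 4
Fragment sizes (data): 3 * 1480 B + 175 B (last, 175 <= 1480 OK)
Total bytes sent = payload + n_frags * header = 4615 + 4*20 = 4615 + 80 = 4695 B

4, 4695


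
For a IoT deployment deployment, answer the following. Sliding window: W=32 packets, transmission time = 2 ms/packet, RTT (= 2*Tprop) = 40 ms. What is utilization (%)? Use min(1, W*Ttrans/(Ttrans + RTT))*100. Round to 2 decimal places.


Given: W = 32, Ttrans = 2 ms, RTT = 40 ms (= 2 * Tprop, Tprop = 20 ms)
Cycle time = Ttrans + RTT = 2 + 40 = 42 ms (first packet sent until its ACK returns)
W * Ttrans = 32 * 2 = 64 ms of sending per cycle
W * Ttrans / (Ttrans + RTT) = 64 / 42 = 1.523810
U = min(1, 1.523810) = 1.000000
U% = 100.00%

100.00


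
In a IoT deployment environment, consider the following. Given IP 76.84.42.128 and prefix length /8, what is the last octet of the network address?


Given: IP = 76.84.42.128, prefix = /8
Subnet mask = 255.0.0.0
Last octet of IP: 128
Last octet of mask: 0
Network last octet = 128 AND 0 = 0

0


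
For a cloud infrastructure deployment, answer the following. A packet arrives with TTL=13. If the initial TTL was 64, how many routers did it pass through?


Given: initial TTL = 64, received TTL = 13
Hops = initial TTL - received TTL
Hops = 64 - 13 = 51

51


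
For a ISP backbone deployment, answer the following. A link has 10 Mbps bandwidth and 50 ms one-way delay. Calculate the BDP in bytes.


Given: bandwidth = 10 Mbps, delay = 50 ms
BDP in bits = 10 * 10^6 * 50 / 1000
BDP in bits = 500000
BDP in bytes = 500000 / 8 = 62500

62500


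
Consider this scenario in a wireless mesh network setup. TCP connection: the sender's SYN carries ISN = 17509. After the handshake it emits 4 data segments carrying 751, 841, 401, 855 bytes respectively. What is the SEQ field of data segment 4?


The SYN occupies sequence number ISN = 17509, so the first data byte is ISN + 1 = 17510.
SEQ of data segment i = (ISN + 1) + sum of payload sizes of segments 1..i-1.
Segment 1: SEQ = 17510, payload = 751 bytes
Segment 2: SEQ = 18261, payload = 841 bytes
Segment 3: SEQ = 19102, payload = 401 bytes
Segment 4: SEQ = 19503, payload = 855 bytes
SEQ of segment 4 = 17510 + 751 + 841 + 401 = 19503

19503


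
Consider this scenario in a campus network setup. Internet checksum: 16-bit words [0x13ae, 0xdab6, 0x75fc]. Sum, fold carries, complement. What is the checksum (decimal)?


Given words: [0x13ae, 0xdab6, 0x75fc]
Step 1: Sum all words
Raw sum = 5038 + 55990 + 30204 = 91232
Step 2: Fold carry: (25696 + 1) = 25697
One's complement = ~25697 & 0xFFFF = 39838

39838


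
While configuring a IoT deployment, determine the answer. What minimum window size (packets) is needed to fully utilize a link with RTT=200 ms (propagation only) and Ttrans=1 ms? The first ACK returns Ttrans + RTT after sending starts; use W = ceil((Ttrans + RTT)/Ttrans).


Given: Ttrans = 1 ms, RTT = 200 ms (= 2 * Tprop, Tprop = 100 ms)
Time until first ACK returns = Ttrans + RTT = 1 + 200 = 201 ms
Need W * Ttrans >= Ttrans + RTT  ->  W >= (Ttrans + RTT) / Ttrans
(Ttrans + RTT) / Ttrans = 201 / 1 = 201
W_min = ceil(201) = 201

201


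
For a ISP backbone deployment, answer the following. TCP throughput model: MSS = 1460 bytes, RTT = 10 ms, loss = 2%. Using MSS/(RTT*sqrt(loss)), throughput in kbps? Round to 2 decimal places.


Given: MSS = 1460 bytes, RTT = 10 ms, loss = 2%
RTT in seconds = 10 / 1000 = 0.01
Loss rate = 2% = 0.02
sqrt(loss) = sqrt(0.02) = 0.141421356237
Throughput (bytes/s) = 1460 / (0.01 * 0.141421356237) = 1032375.9005
Throughput (kbps) = 1032375.9005 * 8 / 1000 = 8259.007204 -> 8259.01 kbps (2 dp)

8259.01


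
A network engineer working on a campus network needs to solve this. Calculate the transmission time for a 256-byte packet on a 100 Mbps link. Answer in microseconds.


Given: packet = 256 bytes, bandwidth = 100 Mbps
Packet in bits = 256 * 8 = 2048 bits
Bandwidth = 100 * 10^6 = 100000000 bps
Time = 2048 / 100000000 seconds
Time in us = 2048 * 10^6 / 100000000 = 20.48

20.48


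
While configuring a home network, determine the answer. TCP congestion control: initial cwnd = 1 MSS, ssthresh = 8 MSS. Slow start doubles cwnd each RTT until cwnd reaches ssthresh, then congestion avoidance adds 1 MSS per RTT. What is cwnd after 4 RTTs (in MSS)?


RTT 0: cwnd = 1 MSS (initial)
RTT 1: cwnd = 2 MSS (slow start, doubled)
RTT 2: cwnd = 4 MSS (slow start, doubled)
RTT 3: cwnd = 8 MSS (slow start, doubled)
RTT 4: cwnd = 9 MSS (congestion avoidance, +1)

9


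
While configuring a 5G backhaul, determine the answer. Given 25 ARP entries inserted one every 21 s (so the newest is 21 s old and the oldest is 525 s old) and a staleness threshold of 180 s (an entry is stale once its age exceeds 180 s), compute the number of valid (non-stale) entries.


Ages are k * 525/25 s for k = 1..25 (spacing = 21.0000 s).
Entry k is valid iff k * 525/25 <= 180 iff k <= 25 * 180 / 525 = 8.5714
n_valid = floor(8.5714) = 8
(n_stale = 25 - 8 = 17)

8


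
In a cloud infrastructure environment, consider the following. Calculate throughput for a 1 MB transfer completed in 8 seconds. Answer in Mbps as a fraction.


Given: file = 1 MB, time = 8 s
File in Mb = 1 * 8 = 8 Mb
Throughput = 8 / 8 Mbps
Throughput = 1 Mbps

1


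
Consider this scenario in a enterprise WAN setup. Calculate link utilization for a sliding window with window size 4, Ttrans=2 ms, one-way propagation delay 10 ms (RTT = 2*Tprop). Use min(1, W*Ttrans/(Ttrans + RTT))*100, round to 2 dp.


Given: W = 4, Ttrans = 2 ms, RTT = 20 ms (= 2 * Tprop, Tprop = 10 ms)
Cycle time = Ttrans + RTT = 2 + 20 = 22 ms (first packet sent until its ACK returns)
W * Ttrans = 4 * 2 = 8 ms of sending per cycle
W * Ttrans / (Ttrans + RTT) = 8 / 22 = 0.363636
U = min(1, 0.363636) = 0.363636
U% = 36.36%

36.36


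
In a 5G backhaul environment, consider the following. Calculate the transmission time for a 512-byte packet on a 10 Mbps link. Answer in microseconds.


Given: packet = 512 bytes, bandwidth = 10 Mbps
Packet in bits = 512 * 8 = 4096 bits
Bandwidth = 10 * 10^6 = 10000000 bps
Time = 4096 / 10000000 seconds
Time in us = 4096 * 10^6 / 10000000 = 409.6

409.6


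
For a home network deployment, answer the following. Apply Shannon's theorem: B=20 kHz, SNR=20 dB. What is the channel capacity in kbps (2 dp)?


Given: B = 20 kHz, SNR = 20 dB
SNR linear = 10^(20/10) = 100
1 + SNR = 101
log2(101) = 6.6582114828
C = 20 * 1000 * 6.6582114828 = 133164.2297 bps
C = 133.164230 kbps -> 133.16 kbps (2 dp)

133.16


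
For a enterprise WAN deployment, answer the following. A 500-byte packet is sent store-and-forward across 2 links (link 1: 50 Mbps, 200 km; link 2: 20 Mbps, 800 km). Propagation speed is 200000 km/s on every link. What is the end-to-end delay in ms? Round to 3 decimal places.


Packet = 500 bytes = 4000 bits. Store-and-forward: sum (t_trans + t_prop) per link.
Link 1: t_trans = 4000/(50*10^6) s = 0.0800 ms; t_prop = 200/200000 s = 1.0000 ms; subtotal = 1.0800 ms
Link 2: t_trans = 4000/(20*10^6) s = 0.2000 ms; t_prop = 800/200000 s = 4.0000 ms; subtotal = 4.2000 ms
End-to-end = 1.0800 + 4.2000 = 5.2800 ms -> 5.280 ms (3 dp)

5.280


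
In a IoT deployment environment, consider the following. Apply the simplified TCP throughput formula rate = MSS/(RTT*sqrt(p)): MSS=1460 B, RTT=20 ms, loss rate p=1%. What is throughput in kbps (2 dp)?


Given: MSS = 1460 bytes, RTT = 20 ms, loss = 1%
RTT in seconds = 20 / 1000 = 0.02
Loss rate = 1% = 0.01
sqrt(loss) = sqrt(0.01) = 0.1
Throughput (bytes/s) = 1460 / (0.02 * 0.1) = 730000.0000
Throughput (kbps) = 730000.0000 * 8 / 1000 = 5840.000000 -> 5840.00 kbps (2 dp)

5840.00


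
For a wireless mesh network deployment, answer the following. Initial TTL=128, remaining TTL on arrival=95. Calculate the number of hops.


Given: initial TTL = 128, received TTL = 95
Hops = initial TTL - received TTL
Hops = 128 - 95 = 33

33


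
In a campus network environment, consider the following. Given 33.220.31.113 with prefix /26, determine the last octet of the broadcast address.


Given: IP = 33.220.31.113, prefix = /26
Host bits = 32 - 26 = 6
Network last octet = 113 AND mask = 64
Host part size = 2^6 - 1 = 63
Broadcast last octet = 64 OR 63 = 127

127


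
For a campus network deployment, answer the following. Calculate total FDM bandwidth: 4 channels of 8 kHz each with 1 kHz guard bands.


Given: 4 channels, 8 kHz each, guard = 1 kHz
Channel bandwidth = 4 * 8 = 32 kHz
Guard bands = 3 gaps * 1 kHz = 3 kHz
Total = 32 + 3 = 35 kHz

35


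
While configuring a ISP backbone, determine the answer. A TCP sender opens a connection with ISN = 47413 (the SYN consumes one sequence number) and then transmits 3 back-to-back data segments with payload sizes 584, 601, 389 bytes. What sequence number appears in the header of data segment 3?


The SYN occupies sequence number ISN = 47413, so the first data byte is ISN + 1 = 47414.
SEQ of data segment i = (ISN + 1) + sum of payload sizes of segments 1..i-1.
Segment 1: SEQ = 47414, payload = 584 bytes
Segment 2: SEQ = 47998, payload = 601 bytes
Segment 3: SEQ = 48599, payload = 389 bytes
SEQ of segment 3 = 47414 + 584 + 601 = 48599

48599


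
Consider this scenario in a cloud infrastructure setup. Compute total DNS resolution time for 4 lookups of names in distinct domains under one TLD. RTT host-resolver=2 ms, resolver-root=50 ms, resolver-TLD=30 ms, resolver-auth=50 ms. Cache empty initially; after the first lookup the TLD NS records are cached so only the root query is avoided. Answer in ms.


Lookup 1 (cold cache): local + root + TLD + auth = 2 + 50 + 30 + 50 = 132 ms
Lookups 2..4 (TLD NS cached -> skip root; new domain -> still ask TLD and auth): local + TLD + auth = 2 + 30 + 50 = 82 ms each
Remaining 3 lookups: 3 * 82 = 246 ms
Total = 132 + 246 = 378 ms

378


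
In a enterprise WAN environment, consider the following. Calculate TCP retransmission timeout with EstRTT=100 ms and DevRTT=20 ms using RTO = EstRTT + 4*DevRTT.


Given: EstRTT = 100 ms, DevRTT = 20 ms
Timeout = EstRTT + 4 * DevRTT
4 * DevRTT = 4 * 20 = 80
Timeout = 100 + 80 = 180 ms

180


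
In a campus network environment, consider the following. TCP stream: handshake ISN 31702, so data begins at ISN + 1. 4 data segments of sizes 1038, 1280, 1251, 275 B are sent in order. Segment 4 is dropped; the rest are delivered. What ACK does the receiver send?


SYN uses sequence number 31702; first data byte = ISN + 1 = 31703.
Segment 1: SEQ = 31703, len = 1038 B, covers [31703, 32740]
Segment 2: SEQ = 32741, len = 1280 B, covers [32741, 34020]
Segment 3: SEQ = 34021, len = 1251 B, covers [34021, 35271]
Segment 4: SEQ = 35272, len = 275 B, covers [35272, 35546] [LOST]
In-order data received: bytes [31703, 35271] (segments 1..3).
Segment 4 missing -> gap begins at byte 35272.
Cumulative ACK = next expected in-order byte = 31703 + 1038 + 1280 + 1251 = 35272

35272


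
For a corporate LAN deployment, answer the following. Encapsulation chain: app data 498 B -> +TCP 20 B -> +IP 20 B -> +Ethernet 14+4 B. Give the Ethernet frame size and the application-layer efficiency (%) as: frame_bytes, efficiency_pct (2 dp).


TCP segment = 498 + 20 = 518 B
IP packet = 518 + 20 = 538 B
Ethernet frame = 538 + 14 + 4 = 556 B
Efficiency = app / frame = 498 / 556 = 0.895683 = 89.5683% -> 89.57% (2 dp)

556, 89.57


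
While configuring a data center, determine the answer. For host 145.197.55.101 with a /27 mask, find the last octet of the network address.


Given: IP = 145.197.55.101, prefix = /27
Subnet mask = 255.255.255.224
Last octet of IP: 101
Last octet of mask: 224
Network last octet = 101 AND 224 = 96

96


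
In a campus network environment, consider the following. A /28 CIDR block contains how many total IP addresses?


Given: CIDR prefix /28
Host bits = 32 - 28 = 4
Total addresses = 2^4 = 16

16


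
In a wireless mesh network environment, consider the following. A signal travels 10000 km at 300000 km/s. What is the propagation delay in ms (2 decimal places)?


Given: distance = 10000 km, speed = 300000 km/s
Delay = distance / speed = 10000 / 300000 seconds
Delay in ms = 10000 * 1000 / 300000
Delay = 33.3333 ms
Rounded to 2 dp = 33.33 ms

33.33


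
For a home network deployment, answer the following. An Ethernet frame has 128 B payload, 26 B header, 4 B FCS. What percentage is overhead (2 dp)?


Given: payload = 128 B, header = 26 B, trailer = 4 B
Overhead bytes = header + trailer = 26 + 4 = 30
Total frame = payload + overhead = 128 + 30 = 158
Overhead % = 30 / 158 * 100 = 18.9873% -> 18.99% (2 dp)

18.99


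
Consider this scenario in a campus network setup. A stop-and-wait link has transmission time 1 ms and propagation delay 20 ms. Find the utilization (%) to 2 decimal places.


Given: Ttrans = 1 ms, Tprop = 20 ms
RTT = 2 * Tprop = 2 * 20 = 40 ms
U = Ttrans / (Ttrans + RTT)
U = 1 / (1 + 40)
U = 1 / 41 = 0.02439
U% = 2.44%

2.44


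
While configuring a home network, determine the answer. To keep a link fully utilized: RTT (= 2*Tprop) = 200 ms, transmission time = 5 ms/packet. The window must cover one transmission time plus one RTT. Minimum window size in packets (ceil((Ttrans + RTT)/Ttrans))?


Given: Ttrans = 5 ms, RTT = 200 ms (= 2 * Tprop, Tprop = 100 ms)
Time until first ACK returns = Ttrans + RTT = 5 + 200 = 205 ms
Need W * Ttrans >= Ttrans + RTT  ->  W >= (Ttrans + RTT) / Ttrans
(Ttrans + RTT) / Ttrans = 205 / 5 = 41
W_min = ceil(41) = 41

41


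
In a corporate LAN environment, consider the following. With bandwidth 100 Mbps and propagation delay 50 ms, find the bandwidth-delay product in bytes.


Given: bandwidth = 100 Mbps, delay = 50 ms
BDP in bits = 100 * 10^6 * 50 / 1000
BDP in bits = 5000000
BDP in bytes = 5000000 / 8 = 625000

625000


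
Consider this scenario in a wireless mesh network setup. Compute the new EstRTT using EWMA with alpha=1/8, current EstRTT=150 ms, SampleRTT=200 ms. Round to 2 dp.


Given: EstRTT = 150 ms, SampleRTT = 200 ms, alpha = 1/8
New EstRTT = (1 - alpha) * EstRTT + alpha * SampleRTT
(7/8) * 150 = 131.25
(1/8) * 200 = 25
New EstRTT = 131.25 + 25 = 156.25 ms -> 156.25 ms (2 dp)

156.25


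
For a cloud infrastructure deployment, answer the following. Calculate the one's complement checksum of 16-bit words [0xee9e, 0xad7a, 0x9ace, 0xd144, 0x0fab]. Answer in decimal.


Given words: [0xee9e, 0xad7a, 0x9ace, 0xd144, 0x0fab]
Step 1: Sum all words
Raw sum = 61086 + 44410 + 39630 + 53572 + 4011 = 202709
Step 2: Fold carry: (6101 + 3) = 6104
One's complement = ~6104 & 0xFFFF = 59431

59431


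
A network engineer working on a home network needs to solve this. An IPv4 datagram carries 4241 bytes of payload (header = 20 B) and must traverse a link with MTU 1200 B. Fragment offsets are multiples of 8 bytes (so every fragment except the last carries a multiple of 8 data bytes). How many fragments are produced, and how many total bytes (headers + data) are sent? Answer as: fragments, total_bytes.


Max data per non-final fragment = floor((MTU - header)/8)*8 = floor((1200 - 20)/8)*8 = floor(1180/8)*8 = 1176 B
Final fragment needs no 8-byte alignment: it can carry up to MTU - header = 1180 B
Non-final fragments needed = ceil((payload - 1180) / 1176) = ceil(3061/1176) = ceil(2.6029) = 3
Number of fragments = 3 + 1 = 4
Fragment sizes (data): 3 * 1176 B + 713 B (last, 713 <= 1180 OK)
Total bytes sent = payload + n_frags * header = 4241 + 4*20 = 4241 + 80 = 4321 B

4, 4321


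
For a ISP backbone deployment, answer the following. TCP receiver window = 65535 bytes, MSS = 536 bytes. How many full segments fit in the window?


Given: RWND = 65535 bytes, MSS = 536 bytes
Full segments = floor(RWND / MSS)
Full segments = floor(65535 / 536)
Full segments = floor(122.2668) = 122

122


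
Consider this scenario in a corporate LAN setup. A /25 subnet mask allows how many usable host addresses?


Given: subnet mask /25
Host bits = 32 - 25 = 7
Total addresses = 2^7 = 128
Usable hosts = 128 - 2 (network + broadcast) = 126

126


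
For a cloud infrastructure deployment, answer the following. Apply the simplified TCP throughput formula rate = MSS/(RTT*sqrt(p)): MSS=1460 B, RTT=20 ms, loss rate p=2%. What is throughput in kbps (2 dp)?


Given: MSS = 1460 bytes, RTT = 20 ms, loss = 2%
RTT in seconds = 20 / 1000 = 0.02
Loss rate = 2% = 0.02
sqrt(loss) = sqrt(0.02) = 0.141421356237
Throughput (bytes/s) = 1460 / (0.02 * 0.141421356237) = 516187.9503
Throughput (kbps) = 516187.9503 * 8 / 1000 = 4129.503602 -> 4129.50 kbps (2 dp)

4129.50


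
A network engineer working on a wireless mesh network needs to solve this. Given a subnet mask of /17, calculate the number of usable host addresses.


Given: subnet mask /17
Host bits = 32 - 17 = 15
Total addresses = 2^15 = 32768
Usable hosts = 32768 - 2 (network + broadcast) = 32766

32766


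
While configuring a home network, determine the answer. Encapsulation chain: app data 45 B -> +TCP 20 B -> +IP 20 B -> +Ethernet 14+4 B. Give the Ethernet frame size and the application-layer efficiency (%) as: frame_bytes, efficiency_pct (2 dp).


TCP segment = 45 + 20 = 65 B
IP packet = 65 + 20 = 85 B
Ethernet frame = 85 + 14 + 4 = 103 B
Efficiency = app / frame = 45 / 103 = 0.436893 = 43.6893% -> 43.69% (2 dp)

103, 43.69


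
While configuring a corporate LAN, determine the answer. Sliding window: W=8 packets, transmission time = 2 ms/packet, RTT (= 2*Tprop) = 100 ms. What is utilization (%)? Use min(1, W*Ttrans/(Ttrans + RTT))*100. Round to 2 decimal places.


Given: W = 8, Ttrans = 2 ms, RTT = 100 ms (= 2 * Tprop, Tprop = 50 ms)
Cycle time = Ttrans + RTT = 2 + 100 = 102 ms (first packet sent until its ACK returns)
W * Ttrans = 8 * 2 = 16 ms of sending per cycle
W * Ttrans / (Ttrans + RTT) = 16 / 102 = 0.156863
U = min(1, 0.156863) = 0.156863
U% = 15.69%

15.69


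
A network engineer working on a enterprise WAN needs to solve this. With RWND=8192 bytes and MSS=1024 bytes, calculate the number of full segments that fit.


Given: RWND = 8192 bytes, MSS = 1024 bytes
Full segments = floor(RWND / MSS)
Full segments = floor(8192 / 1024)
Full segments = floor(8.0) = 8

8


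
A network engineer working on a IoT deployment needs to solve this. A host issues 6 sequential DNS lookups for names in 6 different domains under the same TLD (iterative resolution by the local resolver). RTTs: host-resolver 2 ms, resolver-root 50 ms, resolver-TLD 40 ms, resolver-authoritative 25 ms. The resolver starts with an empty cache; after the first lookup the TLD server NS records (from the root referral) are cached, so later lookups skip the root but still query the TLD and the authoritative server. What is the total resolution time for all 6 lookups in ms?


Lookup 1 (cold cache): local + root + TLD + auth = 2 + 50 + 40 + 25 = 117 ms
Lookups 2..6 (TLD NS cached -> skip root; new domain -> still ask TLD and auth): local + TLD + auth = 2 + 40 + 25 = 67 ms each
Remaining 5 lookups: 5 * 67 = 335 ms
Total = 117 + 335 = 452 ms

452


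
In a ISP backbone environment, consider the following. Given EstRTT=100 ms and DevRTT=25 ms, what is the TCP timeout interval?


Given: EstRTT = 100 ms, DevRTT = 25 ms
Timeout = EstRTT + 4 * DevRTT
4 * DevRTT = 4 * 25 = 100
Timeout = 100 + 100 = 200 ms

200


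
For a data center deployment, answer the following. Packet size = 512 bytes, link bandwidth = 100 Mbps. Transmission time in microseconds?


Given: packet = 512 bytes, bandwidth = 100 Mbps
Packet in bits = 512 * 8 = 4096 bits
Bandwidth = 100 * 10^6 = 100000000 bps
Time = 4096 / 100000000 seconds
Time in us = 4096 * 10^6 / 100000000 = 40.96

40.96


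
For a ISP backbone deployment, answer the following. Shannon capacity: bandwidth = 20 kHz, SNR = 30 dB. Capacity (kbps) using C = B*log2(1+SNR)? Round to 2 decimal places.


Given: B = 20 kHz, SNR = 30 dB
SNR linear = 10^(30/10) = 1000
1 + SNR = 1001
log2(1001) = 9.9672262588
C = 20 * 1000 * 9.9672262588 = 199344.5252 bps
C = 199.344525 kbps -> 199.34 kbps (2 dp)

199.34


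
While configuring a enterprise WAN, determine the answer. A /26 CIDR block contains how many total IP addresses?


Given: CIDR prefix /26
Host bits = 32 - 26 = 6
Total addresses = 2^6 = 64

64


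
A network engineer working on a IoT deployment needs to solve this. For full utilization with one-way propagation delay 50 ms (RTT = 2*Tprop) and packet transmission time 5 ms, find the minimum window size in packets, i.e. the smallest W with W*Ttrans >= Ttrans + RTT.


Given: Ttrans = 5 ms, RTT = 100 ms (= 2 * Tprop, Tprop = 50 ms)
Time until first ACK returns = Ttrans + RTT = 5 + 100 = 105 ms
Need W * Ttrans >= Ttrans + RTT  ->  W >= (Ttrans + RTT) / Ttrans
(Ttrans + RTT) / Ttrans = 105 / 5 = 21
W_min = ceil(21) = 21

21


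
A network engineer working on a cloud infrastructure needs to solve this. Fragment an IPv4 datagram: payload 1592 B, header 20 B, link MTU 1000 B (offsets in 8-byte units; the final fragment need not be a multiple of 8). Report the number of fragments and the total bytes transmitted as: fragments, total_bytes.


Max data per non-final fragment = floor((MTU - header)/8)*8 = floor((1000 - 20)/8)*8 = floor(980/8)*8 = 976 B
Final fragment needs no 8-byte alignment: it can carry up to MTU - header = 980 B
Non-final fragments needed = ceil((payload - 980) / 976) = ceil(612/976) = ceil(0.6270) = 1
Number of fragments = 1 + 1 = 2
Fragment sizes (data): 1 * 976 B + 616 B (last, 616 <= 980 OK)
Total bytes sent = payload + n_frags * header = 1592 + 2*20 = 1592 + 40 = 1632 B

2, 1632


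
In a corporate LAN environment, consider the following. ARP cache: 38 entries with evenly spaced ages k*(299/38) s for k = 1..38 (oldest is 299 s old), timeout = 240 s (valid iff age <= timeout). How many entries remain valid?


Ages are k * 299/38 s for k = 1..38 (spacing = 7.8684 s).
Entry k is valid iff k * 299/38 <= 240 iff k <= 38 * 240 / 299 = 30.5017
n_valid = floor(30.5017) = 30
(n_stale = 38 - 30 = 8)

30


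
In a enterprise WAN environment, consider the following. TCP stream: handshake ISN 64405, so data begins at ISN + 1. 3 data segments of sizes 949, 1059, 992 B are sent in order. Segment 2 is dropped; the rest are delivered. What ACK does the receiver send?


SYN uses sequence number 64405; first data byte = ISN + 1 = 64406.
Segment 1: SEQ = 64406, len = 949 B, covers [64406, 65354]
Segment 2: SEQ = 65355, len = 1059 B, covers [65355, 66413] [LOST]
Segment 3: SEQ = 66414, len = 992 B, covers [66414, 67405]
In-order data received: bytes [64406, 65354] (segments 1..1).
Segment 2 missing -> gap begins at byte 65355; later segments buffered out of order.
Cumulative ACK = next expected in-order byte = 64406 + 949 = 65355

65355


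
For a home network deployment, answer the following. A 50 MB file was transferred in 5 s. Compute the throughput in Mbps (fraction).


Given: file = 50 MB, time = 5 s
File in Mb = 50 * 8 = 400 Mb
Throughput = 400 / 5 Mbps
Throughput = 80 Mbps

80


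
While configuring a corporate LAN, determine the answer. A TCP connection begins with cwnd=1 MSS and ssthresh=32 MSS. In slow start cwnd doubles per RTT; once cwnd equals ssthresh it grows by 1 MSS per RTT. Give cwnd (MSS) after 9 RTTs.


RTT 0: cwnd = 1 MSS (initial)
RTT 1: cwnd = 2 MSS (slow start, doubled)
RTT 2: cwnd = 4 MSS (slow start, doubled)
RTT 3: cwnd = 8 MSS (slow start, doubled)
RTT 4: cwnd = 16 MSS (slow start, doubled)
RTT 5: cwnd = 32 MSS (slow start, doubled)
RTT 6: cwnd = 33 MSS (congestion avoidance, +1)
RTT 7: cwnd = 34 MSS (congestion avoidance, +1)
RTT 8: cwnd = 35 MSS (congestion avoidance, +1)
RTT 9: cwnd = 36 MSS (congestion avoidance, +1)

36


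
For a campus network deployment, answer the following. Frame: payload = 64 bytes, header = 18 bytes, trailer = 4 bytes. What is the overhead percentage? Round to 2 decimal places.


Given: payload = 64 B, header = 18 B, trailer = 4 B
Overhead bytes = header + trailer = 18 + 4 = 22
Total frame = payload + overhead = 64 + 22 = 86
Overhead % = 22 / 86 * 100 = 25.5814% -> 25.58% (2 dp)

25.58
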